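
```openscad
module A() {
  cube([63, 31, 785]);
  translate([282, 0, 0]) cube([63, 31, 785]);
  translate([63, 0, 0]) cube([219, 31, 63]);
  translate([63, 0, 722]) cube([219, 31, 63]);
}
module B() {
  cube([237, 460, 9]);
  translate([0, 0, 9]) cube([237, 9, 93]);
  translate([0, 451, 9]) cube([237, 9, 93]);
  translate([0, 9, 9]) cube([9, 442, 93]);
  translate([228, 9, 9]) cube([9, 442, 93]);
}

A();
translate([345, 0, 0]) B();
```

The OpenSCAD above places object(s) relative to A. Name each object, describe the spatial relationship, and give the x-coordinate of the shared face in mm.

A is a picture frame. B is an open box. The open box is against the picture frame's +x side, with their −y faces flush. The x-coordinate of the shared face is 345 mm.

The picture frame's +x face and the open box's −x face are both at x = 345 mm.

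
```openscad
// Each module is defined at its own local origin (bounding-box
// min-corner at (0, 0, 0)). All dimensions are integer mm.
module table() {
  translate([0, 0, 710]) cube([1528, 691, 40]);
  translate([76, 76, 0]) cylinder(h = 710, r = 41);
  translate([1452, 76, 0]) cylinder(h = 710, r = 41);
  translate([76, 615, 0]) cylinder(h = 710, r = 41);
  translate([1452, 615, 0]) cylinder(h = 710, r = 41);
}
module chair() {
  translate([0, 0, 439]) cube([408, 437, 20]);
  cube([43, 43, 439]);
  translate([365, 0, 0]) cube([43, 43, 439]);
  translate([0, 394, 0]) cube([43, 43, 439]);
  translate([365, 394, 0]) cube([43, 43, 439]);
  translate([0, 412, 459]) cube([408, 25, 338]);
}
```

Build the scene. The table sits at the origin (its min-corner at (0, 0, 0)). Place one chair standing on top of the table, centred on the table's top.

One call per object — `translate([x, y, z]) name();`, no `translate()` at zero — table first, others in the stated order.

table();
translate([560, 127, 750]) chair();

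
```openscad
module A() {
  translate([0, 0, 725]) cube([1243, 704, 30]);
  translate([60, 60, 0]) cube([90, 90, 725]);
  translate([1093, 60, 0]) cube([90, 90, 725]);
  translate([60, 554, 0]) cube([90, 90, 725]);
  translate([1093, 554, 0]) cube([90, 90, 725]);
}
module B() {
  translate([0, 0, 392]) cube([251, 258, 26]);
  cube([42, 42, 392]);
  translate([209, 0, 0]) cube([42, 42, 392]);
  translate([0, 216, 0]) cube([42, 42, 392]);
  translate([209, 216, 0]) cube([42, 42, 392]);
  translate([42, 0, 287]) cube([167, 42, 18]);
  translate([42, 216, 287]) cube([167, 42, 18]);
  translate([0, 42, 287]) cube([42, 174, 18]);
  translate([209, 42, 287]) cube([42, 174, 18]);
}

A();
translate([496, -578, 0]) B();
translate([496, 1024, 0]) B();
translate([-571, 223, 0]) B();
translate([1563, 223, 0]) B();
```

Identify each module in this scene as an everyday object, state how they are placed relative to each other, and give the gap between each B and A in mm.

Each stool's nearest face is 320 mm from the table's bounding box.

A is a table. B is a stool. Four stools sit around the table at the −y, +y, −x, +x sides. The gap between each stool and the table is 320 mm.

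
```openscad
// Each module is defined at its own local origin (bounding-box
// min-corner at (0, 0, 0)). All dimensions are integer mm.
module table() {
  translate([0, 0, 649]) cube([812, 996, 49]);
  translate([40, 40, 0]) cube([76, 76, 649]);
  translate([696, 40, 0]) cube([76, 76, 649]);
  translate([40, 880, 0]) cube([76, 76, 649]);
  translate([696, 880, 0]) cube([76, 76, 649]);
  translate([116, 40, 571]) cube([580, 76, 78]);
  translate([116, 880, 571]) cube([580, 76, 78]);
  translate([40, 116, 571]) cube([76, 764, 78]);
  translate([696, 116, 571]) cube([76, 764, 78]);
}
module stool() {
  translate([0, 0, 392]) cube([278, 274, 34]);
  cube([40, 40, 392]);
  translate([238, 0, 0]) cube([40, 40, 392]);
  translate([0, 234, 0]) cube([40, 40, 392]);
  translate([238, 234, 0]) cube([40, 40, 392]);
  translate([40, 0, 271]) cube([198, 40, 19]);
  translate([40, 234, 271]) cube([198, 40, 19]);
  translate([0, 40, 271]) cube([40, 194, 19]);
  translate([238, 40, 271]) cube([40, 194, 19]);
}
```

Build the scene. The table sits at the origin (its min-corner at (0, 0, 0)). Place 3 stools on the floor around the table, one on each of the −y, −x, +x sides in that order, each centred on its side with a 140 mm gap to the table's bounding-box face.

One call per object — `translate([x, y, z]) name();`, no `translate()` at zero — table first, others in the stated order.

table();
translate([267, -414, 0]) stool();
translate([-418, 361, 0]) stool();
translate([952, 361, 0]) stool();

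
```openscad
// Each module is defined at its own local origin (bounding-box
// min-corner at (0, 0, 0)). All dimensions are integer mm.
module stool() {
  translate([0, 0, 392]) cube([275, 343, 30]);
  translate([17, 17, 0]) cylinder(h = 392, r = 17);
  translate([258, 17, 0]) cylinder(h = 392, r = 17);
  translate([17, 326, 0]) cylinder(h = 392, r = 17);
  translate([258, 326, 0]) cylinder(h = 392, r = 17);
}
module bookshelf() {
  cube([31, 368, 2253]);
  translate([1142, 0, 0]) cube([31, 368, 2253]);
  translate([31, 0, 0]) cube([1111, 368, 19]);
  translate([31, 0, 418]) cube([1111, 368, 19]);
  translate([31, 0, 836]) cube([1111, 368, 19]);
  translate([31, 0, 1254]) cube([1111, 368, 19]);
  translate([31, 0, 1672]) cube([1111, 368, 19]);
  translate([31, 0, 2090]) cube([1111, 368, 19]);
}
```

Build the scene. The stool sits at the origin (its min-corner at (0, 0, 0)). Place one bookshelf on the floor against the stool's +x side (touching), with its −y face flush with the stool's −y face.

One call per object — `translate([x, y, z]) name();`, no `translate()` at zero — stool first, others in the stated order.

stool();
translate([275, 0, 0]) bookshelf();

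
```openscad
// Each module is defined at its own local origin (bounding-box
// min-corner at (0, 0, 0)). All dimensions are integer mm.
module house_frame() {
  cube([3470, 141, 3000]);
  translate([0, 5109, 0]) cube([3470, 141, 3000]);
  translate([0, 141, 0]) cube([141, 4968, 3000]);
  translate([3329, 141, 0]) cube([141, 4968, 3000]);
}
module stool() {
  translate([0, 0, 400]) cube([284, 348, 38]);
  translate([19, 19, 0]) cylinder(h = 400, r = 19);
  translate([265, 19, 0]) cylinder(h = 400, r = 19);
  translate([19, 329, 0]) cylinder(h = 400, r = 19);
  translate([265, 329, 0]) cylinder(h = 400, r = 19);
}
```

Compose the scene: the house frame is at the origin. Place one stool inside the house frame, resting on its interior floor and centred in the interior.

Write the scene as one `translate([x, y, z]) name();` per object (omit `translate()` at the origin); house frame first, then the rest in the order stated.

house_frame();
translate([1593, 2451, 0]) stool();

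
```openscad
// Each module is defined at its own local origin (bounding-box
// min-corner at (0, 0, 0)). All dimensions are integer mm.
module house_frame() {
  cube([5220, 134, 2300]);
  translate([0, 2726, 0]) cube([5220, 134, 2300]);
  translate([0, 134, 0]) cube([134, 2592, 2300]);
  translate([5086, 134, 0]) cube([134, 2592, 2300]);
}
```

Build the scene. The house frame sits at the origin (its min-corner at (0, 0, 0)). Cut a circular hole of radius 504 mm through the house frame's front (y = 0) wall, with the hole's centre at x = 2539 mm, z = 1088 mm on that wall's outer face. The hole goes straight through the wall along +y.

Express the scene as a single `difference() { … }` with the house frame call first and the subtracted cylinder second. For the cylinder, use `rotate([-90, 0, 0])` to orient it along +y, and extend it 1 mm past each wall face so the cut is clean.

difference() {
  house_frame();
  translate([2539, -1, 1088]) rotate([-90, 0, 0]) cylinder(h = 136, r = 504);
}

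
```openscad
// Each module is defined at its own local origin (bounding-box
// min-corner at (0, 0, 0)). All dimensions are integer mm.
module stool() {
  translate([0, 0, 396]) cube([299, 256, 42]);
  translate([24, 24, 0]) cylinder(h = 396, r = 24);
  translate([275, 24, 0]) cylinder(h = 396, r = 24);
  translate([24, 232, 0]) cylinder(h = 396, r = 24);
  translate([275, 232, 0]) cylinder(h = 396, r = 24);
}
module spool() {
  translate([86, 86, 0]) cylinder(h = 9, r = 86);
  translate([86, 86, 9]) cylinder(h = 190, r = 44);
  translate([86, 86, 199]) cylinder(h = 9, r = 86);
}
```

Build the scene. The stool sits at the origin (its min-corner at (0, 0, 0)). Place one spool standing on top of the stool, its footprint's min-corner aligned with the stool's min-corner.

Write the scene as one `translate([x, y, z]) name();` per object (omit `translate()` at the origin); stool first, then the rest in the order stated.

stool();
translate([0, 0, 438]) spool();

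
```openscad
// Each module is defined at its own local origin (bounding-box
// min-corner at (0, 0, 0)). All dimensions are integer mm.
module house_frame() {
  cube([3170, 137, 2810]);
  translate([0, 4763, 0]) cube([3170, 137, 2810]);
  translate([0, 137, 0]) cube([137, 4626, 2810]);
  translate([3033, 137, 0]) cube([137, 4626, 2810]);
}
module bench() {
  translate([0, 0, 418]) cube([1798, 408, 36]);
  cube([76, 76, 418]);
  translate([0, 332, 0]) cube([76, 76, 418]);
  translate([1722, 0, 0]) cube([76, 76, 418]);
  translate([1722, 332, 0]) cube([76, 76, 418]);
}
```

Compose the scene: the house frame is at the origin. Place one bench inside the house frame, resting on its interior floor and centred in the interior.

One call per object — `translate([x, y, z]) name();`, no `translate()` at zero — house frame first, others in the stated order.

house_frame();
translate([686, 2246, 0]) bench();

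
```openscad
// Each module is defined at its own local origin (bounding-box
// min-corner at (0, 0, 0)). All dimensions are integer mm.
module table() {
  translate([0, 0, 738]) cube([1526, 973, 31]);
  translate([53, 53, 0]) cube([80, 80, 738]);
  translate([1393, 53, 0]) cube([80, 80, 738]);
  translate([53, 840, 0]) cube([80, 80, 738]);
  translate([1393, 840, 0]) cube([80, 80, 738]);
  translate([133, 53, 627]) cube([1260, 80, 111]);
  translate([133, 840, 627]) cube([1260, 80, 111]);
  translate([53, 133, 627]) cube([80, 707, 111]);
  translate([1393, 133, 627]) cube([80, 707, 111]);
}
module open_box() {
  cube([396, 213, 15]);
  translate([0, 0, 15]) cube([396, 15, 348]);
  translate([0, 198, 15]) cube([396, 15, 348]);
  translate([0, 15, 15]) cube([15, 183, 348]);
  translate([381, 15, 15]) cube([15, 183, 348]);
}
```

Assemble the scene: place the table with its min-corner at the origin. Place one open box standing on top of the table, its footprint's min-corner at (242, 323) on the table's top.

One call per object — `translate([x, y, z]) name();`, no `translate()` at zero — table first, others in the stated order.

table();
translate([242, 323, 769]) open_box();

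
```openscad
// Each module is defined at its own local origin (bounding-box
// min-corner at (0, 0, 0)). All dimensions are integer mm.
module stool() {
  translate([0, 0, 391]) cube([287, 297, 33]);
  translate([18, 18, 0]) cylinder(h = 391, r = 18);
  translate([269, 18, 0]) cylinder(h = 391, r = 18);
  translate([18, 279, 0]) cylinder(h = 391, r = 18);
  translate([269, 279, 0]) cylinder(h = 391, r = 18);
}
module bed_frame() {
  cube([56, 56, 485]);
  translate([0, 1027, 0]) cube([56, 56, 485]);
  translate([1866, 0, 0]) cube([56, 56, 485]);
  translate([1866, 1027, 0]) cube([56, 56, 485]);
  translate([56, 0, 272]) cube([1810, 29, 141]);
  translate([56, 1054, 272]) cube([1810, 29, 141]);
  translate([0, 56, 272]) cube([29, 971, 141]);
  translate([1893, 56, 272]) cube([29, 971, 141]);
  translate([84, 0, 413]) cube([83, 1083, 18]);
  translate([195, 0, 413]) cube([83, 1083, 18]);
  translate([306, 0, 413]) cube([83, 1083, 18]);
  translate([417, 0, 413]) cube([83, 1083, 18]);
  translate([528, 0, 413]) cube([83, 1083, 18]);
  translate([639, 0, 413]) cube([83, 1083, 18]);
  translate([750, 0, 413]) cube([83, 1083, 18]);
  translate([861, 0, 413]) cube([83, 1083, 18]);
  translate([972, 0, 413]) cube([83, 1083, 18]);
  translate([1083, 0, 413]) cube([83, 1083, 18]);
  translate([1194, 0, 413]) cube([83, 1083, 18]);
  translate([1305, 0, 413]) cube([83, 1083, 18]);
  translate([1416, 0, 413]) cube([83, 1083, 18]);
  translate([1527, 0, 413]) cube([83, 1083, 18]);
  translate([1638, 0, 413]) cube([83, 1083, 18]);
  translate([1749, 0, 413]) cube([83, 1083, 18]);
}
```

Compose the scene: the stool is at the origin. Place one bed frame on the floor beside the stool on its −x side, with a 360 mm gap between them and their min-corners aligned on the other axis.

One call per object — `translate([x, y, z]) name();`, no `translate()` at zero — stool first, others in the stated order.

stool();
translate([-2282, 0, 0]) bed_frame();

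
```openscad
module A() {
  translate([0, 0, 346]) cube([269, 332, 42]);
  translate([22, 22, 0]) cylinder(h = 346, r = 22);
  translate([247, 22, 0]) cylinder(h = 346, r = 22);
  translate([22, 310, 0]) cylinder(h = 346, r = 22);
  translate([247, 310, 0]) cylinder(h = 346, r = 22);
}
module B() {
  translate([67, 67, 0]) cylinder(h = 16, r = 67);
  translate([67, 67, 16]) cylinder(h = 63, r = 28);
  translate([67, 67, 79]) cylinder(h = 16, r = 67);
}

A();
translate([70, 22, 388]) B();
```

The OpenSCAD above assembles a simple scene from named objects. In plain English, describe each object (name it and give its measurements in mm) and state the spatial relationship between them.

A is a four-legged stool. The seat is a 269×332×42 mm slab whose top surface is at z = 388 mm; four round legs, each 44 mm in diameter, run from the floor (z = 0) to the underside of the seat, each leg's axis is inset half a diameter from the nearest pair of seat edges (so the leg's bounding box is flush with the corner).

B is a spool: two coaxial disc flanges of radius 67 mm and thickness 16 mm, joined by a core cylinder of radius 28 mm and height 63 mm. The lower flange rests on z = 0 and the three cylinders share a vertical axis.

The spool is on top of the stool.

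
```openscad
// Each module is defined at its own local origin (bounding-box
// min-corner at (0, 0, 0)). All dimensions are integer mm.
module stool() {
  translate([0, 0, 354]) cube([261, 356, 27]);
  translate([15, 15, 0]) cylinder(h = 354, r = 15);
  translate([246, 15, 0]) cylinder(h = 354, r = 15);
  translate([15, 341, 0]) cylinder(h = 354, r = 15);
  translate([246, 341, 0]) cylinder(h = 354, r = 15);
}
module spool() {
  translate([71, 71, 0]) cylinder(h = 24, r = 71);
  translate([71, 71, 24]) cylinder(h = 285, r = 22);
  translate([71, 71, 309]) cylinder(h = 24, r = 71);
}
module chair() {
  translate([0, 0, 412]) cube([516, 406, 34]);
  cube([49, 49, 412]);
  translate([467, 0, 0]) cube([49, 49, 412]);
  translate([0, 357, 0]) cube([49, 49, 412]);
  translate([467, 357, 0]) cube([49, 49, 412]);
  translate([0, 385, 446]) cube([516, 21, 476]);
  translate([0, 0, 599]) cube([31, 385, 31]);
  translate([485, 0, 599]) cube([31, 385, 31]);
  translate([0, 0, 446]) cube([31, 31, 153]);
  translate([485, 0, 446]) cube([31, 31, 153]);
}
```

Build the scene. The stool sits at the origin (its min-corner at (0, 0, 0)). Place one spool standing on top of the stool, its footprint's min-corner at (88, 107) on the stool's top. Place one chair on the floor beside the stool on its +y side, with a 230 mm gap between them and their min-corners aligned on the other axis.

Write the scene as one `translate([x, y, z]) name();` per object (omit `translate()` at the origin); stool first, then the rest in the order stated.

stool();
translate([88, 107, 381]) spool();
translate([0, 586, 0]) chair();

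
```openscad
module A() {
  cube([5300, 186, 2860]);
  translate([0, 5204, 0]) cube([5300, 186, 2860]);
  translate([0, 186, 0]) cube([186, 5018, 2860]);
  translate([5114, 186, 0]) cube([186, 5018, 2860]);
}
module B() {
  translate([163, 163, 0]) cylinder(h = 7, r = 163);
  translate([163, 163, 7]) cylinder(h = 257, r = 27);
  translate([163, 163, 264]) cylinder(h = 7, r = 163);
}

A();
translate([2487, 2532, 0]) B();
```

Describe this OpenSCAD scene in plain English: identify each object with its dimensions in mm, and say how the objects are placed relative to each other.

A is the wall frame of a small rectangular building: four walls, each 2860 mm tall and 186 mm thick, enclosing a footprint 5300 mm (x) by 5390 mm (y) outside-to-outside, with no floor or roof. The front and back walls (the −y and +y sides) span the full width; the two side walls fit between them.

B is a spool: two coaxial disc flanges of radius 163 mm and thickness 7 mm, joined by a core cylinder of radius 27 mm and height 257 mm. The lower flange rests on z = 0 and the three cylinders share a vertical axis.

The spool sits inside the house frame, centred.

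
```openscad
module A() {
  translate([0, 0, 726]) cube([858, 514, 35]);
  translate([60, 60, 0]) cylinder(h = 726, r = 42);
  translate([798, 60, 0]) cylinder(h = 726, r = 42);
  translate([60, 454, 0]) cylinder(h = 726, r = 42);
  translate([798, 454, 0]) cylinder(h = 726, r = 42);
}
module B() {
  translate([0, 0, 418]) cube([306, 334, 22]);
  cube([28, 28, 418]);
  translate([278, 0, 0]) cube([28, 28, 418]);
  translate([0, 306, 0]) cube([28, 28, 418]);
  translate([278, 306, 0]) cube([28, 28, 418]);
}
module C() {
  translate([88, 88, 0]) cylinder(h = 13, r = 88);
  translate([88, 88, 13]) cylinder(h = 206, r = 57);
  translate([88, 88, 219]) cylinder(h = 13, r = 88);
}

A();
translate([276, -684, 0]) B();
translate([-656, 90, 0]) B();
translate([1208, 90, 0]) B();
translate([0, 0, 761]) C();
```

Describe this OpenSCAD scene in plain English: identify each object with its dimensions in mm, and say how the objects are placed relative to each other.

A is a table: top 858 mm (x) × 514 mm (y), 35 mm thick, upper face at z = 761 mm, on four round legs of 84 mm diameter, each leg's bounding box inset 18 mm from the nearest pair of top edges, running from z = 0 to the bottom of the top.

B is a four-legged stool. The seat is a 306×334×22 mm slab whose top surface is at z = 440 mm; four square legs, each 28×28 mm in cross-section, run from the floor (z = 0) to the underside of the seat, each flush with a corner of the seat.

C is a spool: two coaxial disc flanges of radius 88 mm and thickness 13 mm, joined by a core cylinder of radius 57 mm and height 206 mm. The lower flange rests on z = 0 and the three cylinders share a vertical axis.

Three stools sit around the table at the −y, −x, +x sides. The spool is on top of the table.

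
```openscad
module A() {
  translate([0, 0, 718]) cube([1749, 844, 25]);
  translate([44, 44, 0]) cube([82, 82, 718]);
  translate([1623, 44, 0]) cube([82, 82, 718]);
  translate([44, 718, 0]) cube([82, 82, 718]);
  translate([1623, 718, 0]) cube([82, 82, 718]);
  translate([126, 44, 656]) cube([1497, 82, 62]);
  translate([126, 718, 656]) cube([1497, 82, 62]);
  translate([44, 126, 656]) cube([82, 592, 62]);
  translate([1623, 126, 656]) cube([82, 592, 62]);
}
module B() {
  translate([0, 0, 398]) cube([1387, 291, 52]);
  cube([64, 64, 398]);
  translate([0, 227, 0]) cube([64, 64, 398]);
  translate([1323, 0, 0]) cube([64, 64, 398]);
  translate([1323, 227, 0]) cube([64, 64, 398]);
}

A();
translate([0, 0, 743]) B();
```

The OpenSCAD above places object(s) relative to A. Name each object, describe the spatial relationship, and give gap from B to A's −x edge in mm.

A is a table. B is a bench. The bench is on top of the table. The gap from the bench to the table's −x edge is 0 mm.

The bench's min-x is at 0; the table's min-x is 0; gap = 0 mm.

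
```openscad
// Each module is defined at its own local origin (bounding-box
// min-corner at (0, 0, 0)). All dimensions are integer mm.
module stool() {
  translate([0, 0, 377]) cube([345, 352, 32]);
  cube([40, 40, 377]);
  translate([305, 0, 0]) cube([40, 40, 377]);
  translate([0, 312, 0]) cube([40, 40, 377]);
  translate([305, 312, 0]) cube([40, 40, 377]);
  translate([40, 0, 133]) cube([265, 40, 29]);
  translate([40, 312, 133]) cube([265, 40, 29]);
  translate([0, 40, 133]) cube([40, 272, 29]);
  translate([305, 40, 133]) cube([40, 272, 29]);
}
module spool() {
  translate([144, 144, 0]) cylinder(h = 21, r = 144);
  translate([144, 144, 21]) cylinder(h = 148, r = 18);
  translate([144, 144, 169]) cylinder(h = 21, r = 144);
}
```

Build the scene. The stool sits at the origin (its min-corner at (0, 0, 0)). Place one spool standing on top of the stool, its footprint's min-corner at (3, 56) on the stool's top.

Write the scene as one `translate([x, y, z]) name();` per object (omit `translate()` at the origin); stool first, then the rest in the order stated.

stool();
translate([3, 56, 409]) spool();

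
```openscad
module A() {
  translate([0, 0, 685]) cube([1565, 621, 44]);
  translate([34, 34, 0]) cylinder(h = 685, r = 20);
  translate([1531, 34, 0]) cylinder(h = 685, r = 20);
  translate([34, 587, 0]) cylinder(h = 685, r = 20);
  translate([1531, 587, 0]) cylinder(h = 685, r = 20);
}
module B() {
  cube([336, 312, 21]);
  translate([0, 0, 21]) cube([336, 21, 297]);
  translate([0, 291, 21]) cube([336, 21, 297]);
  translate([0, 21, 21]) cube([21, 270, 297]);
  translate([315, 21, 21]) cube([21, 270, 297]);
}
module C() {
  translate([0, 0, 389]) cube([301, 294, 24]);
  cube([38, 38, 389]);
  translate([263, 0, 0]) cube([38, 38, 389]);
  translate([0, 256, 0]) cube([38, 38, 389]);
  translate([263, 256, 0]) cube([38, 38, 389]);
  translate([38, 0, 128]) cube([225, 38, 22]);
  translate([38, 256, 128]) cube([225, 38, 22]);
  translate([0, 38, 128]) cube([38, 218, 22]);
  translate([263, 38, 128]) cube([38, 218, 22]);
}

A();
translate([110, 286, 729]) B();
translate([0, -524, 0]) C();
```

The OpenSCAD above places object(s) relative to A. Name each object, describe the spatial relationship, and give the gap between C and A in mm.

A is a table. B is an open box. C is a stool. The open box is on top of the table. The stool is on the floor beside the table on its −y side. The gap between the stool and the table is 230 mm.

The stool's nearest face is 230 mm from the table's −y face.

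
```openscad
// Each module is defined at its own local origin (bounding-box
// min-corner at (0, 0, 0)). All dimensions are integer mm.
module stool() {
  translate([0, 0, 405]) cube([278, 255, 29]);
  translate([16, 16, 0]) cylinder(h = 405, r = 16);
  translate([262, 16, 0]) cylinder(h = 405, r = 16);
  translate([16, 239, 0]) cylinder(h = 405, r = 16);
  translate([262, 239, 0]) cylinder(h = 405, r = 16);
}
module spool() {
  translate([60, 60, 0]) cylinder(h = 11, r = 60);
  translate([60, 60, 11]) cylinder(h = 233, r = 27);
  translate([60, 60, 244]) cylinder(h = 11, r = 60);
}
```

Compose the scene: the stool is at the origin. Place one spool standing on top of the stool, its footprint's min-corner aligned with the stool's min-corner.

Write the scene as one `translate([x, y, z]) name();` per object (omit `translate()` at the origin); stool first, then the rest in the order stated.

stool();
translate([0, 0, 434]) spool();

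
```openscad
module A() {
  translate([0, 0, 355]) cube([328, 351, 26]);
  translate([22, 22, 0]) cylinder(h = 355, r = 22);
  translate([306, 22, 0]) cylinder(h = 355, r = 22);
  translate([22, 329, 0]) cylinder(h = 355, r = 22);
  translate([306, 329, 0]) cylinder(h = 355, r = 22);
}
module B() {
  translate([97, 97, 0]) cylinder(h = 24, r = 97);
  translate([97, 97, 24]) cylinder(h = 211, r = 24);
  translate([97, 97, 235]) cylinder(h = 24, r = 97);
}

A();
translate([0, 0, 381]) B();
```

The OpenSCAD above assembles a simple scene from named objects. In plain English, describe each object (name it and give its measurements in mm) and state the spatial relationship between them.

A is a four-legged stool. The seat is a 328×351×26 mm slab whose top surface is at z = 381 mm; four round legs, each 44 mm in diameter, run from the floor (z = 0) to the underside of the seat, each leg's axis is inset half a diameter from the nearest pair of seat edges (so the leg's bounding box is flush with the corner).

B is a spool: two coaxial disc flanges of radius 97 mm and thickness 24 mm, joined by a core cylinder of radius 24 mm and height 211 mm. The lower flange rests on z = 0 and the three cylinders share a vertical axis.

The spool is on top of the stool.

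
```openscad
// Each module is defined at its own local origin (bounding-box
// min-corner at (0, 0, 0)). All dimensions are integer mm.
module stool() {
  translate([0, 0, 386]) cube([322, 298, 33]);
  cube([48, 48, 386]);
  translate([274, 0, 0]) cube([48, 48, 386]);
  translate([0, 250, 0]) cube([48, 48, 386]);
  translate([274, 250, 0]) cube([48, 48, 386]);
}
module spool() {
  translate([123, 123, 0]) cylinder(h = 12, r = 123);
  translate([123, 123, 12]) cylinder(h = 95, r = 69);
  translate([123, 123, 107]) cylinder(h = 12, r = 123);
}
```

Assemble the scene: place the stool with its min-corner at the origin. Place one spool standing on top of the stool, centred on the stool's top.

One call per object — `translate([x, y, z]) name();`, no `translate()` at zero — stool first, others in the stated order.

stool();
translate([38, 26, 419]) spool();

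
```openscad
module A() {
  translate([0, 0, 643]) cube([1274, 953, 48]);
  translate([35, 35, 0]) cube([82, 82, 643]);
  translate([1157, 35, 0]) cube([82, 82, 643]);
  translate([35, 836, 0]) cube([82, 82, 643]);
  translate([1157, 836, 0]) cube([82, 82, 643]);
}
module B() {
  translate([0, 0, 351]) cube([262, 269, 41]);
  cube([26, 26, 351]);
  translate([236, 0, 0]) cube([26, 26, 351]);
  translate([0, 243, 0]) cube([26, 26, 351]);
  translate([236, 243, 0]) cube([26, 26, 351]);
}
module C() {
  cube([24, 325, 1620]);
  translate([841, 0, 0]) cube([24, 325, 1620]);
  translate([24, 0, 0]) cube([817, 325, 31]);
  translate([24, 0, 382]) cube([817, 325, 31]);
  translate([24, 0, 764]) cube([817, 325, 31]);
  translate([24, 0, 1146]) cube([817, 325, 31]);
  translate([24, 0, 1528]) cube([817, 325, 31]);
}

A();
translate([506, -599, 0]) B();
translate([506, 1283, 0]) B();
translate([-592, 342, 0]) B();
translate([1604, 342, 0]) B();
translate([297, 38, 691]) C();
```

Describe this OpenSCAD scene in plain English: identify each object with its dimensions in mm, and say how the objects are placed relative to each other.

A is a rectangular dining table. The top is 1274×953×48 mm with its upper surface at z = 691 mm. It stands on four 82×82 mm square legs, each inset 35 mm from the nearest pair of top edges, running from the floor to the underside of the top.

B is a four-legged stool. The seat is a 262×269×41 mm slab whose top surface is at z = 392 mm; four square legs, each 26×26 mm in cross-section, run from the floor (z = 0) to the underside of the seat, each flush with a corner of the seat.

C is an open bookshelf. Two side panels, each 24 mm thick, 325 mm deep and 1620 mm tall, stand 865 mm apart (outside-to-outside). Between them sit 5 shelves, each 31 mm thick and 325 mm deep, spanning the full gap between the sides. The bottom shelf rests on the floor (its underside at z = 0) and the clear gap between one shelf's top and the next shelf's underside is 351 mm.

Four stools sit around the table at the −y, +y, −x, +x sides. The bookshelf is on top of the table.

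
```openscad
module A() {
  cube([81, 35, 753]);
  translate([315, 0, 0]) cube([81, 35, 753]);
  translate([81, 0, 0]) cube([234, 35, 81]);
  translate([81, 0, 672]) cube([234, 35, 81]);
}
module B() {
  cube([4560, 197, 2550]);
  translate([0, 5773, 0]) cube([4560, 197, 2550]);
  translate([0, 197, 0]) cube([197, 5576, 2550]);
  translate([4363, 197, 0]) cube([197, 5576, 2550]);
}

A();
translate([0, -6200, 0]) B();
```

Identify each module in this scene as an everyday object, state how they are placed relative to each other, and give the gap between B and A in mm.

The house frame's nearest face is 230 mm from the picture frame's −y face.

A is a picture frame. B is a house frame. The house frame is on the floor beside the picture frame on its −y side. The gap between the house frame and the picture frame is 230 mm.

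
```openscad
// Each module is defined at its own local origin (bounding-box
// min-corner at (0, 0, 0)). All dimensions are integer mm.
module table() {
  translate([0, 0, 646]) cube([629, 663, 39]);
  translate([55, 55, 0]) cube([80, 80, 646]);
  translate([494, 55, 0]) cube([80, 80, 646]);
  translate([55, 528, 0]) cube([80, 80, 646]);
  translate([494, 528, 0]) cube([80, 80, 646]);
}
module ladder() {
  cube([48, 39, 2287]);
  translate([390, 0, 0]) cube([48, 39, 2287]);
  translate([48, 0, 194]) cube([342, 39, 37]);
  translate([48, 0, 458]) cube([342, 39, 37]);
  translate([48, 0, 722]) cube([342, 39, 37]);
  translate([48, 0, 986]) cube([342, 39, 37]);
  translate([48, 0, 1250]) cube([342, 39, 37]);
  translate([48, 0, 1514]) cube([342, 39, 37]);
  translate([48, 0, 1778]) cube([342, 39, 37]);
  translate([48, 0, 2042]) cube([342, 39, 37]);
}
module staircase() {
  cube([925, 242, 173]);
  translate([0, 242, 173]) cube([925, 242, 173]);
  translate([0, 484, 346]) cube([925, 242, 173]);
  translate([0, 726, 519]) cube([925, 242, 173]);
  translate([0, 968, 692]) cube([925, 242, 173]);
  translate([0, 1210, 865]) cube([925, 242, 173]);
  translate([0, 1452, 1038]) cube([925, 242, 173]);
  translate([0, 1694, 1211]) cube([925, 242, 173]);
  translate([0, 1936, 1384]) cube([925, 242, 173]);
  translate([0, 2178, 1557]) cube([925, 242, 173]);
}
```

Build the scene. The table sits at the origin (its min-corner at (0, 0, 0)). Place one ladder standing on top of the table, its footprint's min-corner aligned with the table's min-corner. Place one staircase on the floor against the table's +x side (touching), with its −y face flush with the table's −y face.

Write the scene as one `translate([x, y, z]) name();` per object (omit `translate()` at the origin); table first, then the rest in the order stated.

table();
translate([0, 0, 685]) ladder();
translate([629, 0, 0]) staircase();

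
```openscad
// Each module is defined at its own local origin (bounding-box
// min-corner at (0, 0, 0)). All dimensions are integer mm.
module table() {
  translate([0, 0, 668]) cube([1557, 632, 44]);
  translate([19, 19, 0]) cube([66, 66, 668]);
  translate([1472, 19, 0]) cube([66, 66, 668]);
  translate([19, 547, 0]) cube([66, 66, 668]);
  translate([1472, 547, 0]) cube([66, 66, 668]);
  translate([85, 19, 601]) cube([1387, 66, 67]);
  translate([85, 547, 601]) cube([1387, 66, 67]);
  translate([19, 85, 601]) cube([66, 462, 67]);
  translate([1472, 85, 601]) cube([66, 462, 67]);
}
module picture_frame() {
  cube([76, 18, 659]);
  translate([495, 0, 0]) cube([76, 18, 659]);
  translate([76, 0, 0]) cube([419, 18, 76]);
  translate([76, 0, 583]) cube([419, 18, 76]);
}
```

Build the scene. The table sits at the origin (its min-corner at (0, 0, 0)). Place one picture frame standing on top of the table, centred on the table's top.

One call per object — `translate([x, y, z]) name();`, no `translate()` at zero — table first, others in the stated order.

table();
translate([493, 307, 712]) picture_frame();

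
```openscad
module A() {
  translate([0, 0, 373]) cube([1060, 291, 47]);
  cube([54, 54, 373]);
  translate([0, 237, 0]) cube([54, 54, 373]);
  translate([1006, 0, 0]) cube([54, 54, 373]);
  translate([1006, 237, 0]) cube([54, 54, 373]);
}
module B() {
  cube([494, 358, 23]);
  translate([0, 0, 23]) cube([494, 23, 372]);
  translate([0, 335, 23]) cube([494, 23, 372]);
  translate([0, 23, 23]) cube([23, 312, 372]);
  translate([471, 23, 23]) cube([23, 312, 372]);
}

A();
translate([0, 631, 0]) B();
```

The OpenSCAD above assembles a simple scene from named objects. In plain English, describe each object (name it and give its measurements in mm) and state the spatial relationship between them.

A is a long wooden bench with a 1060 mm (x) × 291 mm (y) seat, 47 mm thick, its top surface 420 mm above the floor. Four 54 mm square legs at the seat corners, flush with the edges, run from z = 0 to the seat underside.

B is an open storage box with external size 494×358×395 mm and wall thickness 23 mm (the base is also 23 mm thick). The base covers the whole footprint; the four walls stand on the base, with the y-facing walls full-width and the x-facing walls fitting between their inner faces.

The open box is on the floor beside the bench on its +y side.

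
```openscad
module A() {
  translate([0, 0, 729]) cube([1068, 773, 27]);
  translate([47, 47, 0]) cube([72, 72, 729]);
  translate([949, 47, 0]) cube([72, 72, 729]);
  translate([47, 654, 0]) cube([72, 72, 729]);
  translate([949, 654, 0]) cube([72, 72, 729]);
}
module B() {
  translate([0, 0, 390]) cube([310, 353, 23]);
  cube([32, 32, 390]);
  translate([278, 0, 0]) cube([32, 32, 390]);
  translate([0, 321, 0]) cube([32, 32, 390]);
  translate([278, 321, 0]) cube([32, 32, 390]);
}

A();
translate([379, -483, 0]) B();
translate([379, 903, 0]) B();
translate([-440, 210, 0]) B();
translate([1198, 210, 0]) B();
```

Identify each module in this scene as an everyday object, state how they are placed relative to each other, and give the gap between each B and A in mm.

A is a table. B is a stool. Four stools sit around the table at the −y, +y, −x, +x sides. The gap between each stool and the table is 130 mm.

Each stool's nearest face is 130 mm from the table's bounding box.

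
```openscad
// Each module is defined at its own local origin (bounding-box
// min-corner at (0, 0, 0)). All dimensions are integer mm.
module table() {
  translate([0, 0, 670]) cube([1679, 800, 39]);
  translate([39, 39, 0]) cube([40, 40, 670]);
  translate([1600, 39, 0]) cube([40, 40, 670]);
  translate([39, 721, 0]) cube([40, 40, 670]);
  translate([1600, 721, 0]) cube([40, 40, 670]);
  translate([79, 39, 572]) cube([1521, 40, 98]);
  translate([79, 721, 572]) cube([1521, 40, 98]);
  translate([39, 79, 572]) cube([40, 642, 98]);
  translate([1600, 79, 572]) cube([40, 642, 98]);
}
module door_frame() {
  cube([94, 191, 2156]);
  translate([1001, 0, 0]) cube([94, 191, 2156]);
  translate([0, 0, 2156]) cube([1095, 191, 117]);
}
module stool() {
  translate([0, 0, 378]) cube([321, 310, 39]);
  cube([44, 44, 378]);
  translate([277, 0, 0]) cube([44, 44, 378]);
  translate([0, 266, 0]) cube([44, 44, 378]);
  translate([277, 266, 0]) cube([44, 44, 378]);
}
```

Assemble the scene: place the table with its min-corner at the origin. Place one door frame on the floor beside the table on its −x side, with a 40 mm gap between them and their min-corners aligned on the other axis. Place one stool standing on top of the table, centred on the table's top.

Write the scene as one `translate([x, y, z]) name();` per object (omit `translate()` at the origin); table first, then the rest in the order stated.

table();
translate([-1135, 0, 0]) door_frame();
translate([679, 245, 709]) stool();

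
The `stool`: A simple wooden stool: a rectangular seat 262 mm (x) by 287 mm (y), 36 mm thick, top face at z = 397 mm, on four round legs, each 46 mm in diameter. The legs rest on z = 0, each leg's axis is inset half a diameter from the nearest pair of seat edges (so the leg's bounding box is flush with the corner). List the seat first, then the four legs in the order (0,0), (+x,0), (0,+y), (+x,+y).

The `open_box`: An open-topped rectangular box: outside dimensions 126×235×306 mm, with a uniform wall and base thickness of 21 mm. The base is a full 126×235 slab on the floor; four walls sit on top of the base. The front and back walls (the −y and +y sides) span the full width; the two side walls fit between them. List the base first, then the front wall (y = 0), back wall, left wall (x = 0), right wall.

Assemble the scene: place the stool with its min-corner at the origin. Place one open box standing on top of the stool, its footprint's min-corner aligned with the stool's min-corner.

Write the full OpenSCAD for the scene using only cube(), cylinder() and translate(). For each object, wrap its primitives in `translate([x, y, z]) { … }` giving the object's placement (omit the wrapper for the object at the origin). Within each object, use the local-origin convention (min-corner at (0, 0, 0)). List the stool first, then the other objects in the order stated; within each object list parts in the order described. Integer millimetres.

translate([0, 0, 361]) cube([262, 287, 36]);
translate([23, 23, 0]) cylinder(h = 361, r = 23);
translate([239, 23, 0]) cylinder(h = 361, r = 23);
translate([23, 264, 0]) cylinder(h = 361, r = 23);
translate([239, 264, 0]) cylinder(h = 361, r = 23);
translate([0, 0, 397]) {
  cube([126, 235, 21]);
  translate([0, 0, 21]) cube([126, 21, 285]);
  translate([0, 214, 21]) cube([126, 21, 285]);
  translate([0, 21, 21]) cube([21, 193, 285]);
  translate([105, 21, 21]) cube([21, 193, 285]);
}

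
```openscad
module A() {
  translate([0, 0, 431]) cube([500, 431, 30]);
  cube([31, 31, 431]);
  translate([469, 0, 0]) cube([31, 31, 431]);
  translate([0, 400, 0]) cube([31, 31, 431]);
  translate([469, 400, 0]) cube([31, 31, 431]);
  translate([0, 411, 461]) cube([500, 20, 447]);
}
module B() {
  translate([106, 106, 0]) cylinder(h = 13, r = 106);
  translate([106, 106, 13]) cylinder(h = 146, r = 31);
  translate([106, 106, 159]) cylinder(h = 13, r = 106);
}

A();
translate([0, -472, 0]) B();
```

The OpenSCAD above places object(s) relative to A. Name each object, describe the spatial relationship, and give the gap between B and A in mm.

A is a chair. B is a spool. The spool is on the floor beside the chair on its −y side. The gap between the spool and the chair is 260 mm.

The spool's nearest face is 260 mm from the chair's −y face.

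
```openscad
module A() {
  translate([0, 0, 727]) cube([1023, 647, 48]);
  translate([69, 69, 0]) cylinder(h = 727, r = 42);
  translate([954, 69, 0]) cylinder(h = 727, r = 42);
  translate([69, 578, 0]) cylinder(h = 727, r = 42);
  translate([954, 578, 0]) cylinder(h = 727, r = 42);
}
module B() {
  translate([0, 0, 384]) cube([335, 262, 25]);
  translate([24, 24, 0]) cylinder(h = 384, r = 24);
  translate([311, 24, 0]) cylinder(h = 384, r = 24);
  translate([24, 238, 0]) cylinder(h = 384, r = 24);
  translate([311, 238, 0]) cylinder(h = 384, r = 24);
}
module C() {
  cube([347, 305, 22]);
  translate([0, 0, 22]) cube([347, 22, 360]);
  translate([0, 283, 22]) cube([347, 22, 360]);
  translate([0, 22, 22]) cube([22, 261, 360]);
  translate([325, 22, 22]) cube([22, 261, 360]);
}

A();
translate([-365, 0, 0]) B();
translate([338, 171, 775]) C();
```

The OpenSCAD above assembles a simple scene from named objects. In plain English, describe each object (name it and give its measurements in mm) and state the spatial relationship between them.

A is a table: top 1023 mm (x) × 647 mm (y), 48 mm thick, upper face at z = 775 mm, on four round legs of 84 mm diameter, each leg's bounding box inset 27 mm from the nearest pair of top edges, running from z = 0 to the bottom of the top.

B is a four-legged stool. The seat is 335×262 mm, 25 mm thick, top at z = 409 mm. It stands on four round legs, each 48 mm in diameter, from z = 0 to the seat underside, each leg's axis is inset half a diameter from the nearest pair of seat edges (so the leg's bounding box is flush with the corner).

C is an open-topped rectangular box: outside dimensions 347×305×382 mm, with a uniform wall and base thickness of 22 mm. The base is a full 347×305 slab on the floor; four walls sit on top of the base. The front and back walls (the −y and +y sides) span the full width; the two side walls fit between them.

The stool is on the floor beside the table on its −x side. The open box is on top of the table, centred.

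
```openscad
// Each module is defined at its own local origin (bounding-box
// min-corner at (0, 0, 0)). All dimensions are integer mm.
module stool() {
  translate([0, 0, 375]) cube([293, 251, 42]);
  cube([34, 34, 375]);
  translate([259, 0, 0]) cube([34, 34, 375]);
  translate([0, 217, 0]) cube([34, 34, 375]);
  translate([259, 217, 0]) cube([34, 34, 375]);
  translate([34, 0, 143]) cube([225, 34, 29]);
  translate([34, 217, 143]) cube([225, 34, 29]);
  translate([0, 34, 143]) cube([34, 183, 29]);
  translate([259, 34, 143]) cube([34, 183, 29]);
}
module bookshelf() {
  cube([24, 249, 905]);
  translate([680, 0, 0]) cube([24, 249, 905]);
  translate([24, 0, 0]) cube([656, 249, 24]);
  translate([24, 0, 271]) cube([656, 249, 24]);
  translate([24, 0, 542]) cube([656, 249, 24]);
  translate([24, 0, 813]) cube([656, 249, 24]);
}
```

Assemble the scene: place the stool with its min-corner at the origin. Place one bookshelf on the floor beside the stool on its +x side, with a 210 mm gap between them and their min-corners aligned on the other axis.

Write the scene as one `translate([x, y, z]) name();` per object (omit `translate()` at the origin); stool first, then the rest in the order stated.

stool();
translate([503, 0, 0]) bookshelf();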